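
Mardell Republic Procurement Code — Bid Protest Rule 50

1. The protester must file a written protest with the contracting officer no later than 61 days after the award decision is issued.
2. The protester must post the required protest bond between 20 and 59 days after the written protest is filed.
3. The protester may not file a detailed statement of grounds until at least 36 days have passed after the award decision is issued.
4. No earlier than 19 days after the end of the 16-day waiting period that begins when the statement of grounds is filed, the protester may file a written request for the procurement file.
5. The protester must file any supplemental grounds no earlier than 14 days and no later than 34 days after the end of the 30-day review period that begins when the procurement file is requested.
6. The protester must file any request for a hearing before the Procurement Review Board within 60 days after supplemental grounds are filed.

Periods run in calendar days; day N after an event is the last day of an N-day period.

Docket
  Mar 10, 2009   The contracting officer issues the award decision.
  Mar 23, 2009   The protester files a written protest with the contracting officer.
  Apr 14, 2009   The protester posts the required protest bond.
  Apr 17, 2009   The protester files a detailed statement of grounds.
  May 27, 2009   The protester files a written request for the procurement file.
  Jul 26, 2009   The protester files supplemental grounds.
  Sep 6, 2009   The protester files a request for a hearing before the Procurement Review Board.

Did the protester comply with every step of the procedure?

Step 1: 61 days after Mar 10, 2009 (when the award decision is issued) is May 10, 2009; Mar 23, 2009 is within that limit.
Step 2: the window is 20–59 days after Mar 23, 2009 (when the written protest is filed), so Apr 12, 2009 through May 21, 2009; done Apr 14, 2009, which is between those dates.
Step 3: the earliest permitted date is 36 days after Mar 10, 2009 (when the award decision is issued), i.e. Apr 15, 2009; done Apr 17, 2009, after the minimum wait.
Step 4: the earliest permitted date is 19 days after May 3, 2009 (end of the 16-day waiting period, which began when the statement of grounds is filed on Apr 17, 2009), i.e. May 22, 2009; done May 27, 2009 — permitted.
Step 5: the window is 14–34 days after Jun 26, 2009 (end of the 30-day review period, which began when the procurement file is requested on May 27, 2009), so Jul 10, 2009 through Jul 30, 2009; Jul 26, 2009 falls inside that range.
Step 6: 60 days after Jul 26, 2009 (when supplemental grounds are filed) is Sep 24, 2009; completed Sep 6, 2009, before the deadline.

Yes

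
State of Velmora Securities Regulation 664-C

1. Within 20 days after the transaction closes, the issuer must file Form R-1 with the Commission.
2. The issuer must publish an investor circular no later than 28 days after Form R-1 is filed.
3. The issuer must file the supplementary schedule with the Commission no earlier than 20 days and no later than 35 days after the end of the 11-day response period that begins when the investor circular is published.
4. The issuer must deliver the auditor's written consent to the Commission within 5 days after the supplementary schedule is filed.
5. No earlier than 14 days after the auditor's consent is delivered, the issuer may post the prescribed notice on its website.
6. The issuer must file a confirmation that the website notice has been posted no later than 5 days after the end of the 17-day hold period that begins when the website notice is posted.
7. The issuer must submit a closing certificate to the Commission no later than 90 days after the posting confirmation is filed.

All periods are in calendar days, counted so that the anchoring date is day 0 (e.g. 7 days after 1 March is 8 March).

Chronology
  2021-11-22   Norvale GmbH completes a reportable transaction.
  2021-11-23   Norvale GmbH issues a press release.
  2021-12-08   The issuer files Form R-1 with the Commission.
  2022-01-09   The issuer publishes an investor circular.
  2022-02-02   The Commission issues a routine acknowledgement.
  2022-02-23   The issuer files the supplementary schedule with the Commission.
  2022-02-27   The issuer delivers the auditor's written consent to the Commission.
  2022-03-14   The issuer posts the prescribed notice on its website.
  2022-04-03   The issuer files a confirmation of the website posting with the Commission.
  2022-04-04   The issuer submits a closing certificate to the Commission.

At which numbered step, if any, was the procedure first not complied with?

Step 1 — counting 20 days from 2021-11-22 (when the transaction closes) gives a deadline of 2021-12-12; completed 2021-12-08, before the deadline.
Step 2 — counting 28 days from 2021-12-08 (when Form R-1 is filed) gives a deadline of 2022-01-05; 2022-01-09 misses that deadline by 4 days.

Step 2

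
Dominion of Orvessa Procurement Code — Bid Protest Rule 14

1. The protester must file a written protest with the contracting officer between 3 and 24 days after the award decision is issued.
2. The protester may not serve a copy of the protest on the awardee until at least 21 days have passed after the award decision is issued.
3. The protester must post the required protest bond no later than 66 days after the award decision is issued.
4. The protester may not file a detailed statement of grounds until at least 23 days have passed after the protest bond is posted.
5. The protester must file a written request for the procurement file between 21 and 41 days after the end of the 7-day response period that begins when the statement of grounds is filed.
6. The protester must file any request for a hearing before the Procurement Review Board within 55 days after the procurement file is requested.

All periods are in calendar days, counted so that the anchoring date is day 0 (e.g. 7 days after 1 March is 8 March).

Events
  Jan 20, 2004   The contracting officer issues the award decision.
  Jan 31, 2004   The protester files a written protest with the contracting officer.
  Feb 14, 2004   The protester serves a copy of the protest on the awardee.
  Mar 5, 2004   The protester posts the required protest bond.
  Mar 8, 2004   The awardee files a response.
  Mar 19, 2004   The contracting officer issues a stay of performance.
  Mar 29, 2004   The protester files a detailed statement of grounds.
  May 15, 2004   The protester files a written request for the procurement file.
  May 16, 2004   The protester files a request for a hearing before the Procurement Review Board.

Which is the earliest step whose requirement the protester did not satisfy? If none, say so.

None — every step was satisfied

Step 1 — 3 and 24 days from Jan 20, 2004 (when the award decision is issued) are Jan 23, 2004 and Feb 13, 2004 respectively; done Jan 31, 2004 — within the window.
Step 2 — must wait 21 days from Jan 20, 2004 (when the award decision is issued), so not before Feb 10, 2004; done Feb 14, 2004 — permitted.
Step 3 — counting 66 days from Jan 20, 2004 (when the award decision is issued) gives a deadline of Mar 26, 2004; Mar 5, 2004 is within that limit.
Step 4 — must wait 23 days from Mar 5, 2004 (when the protest bond is posted), so not before Mar 28, 2004; done Mar 29, 2004, after the minimum wait.
Step 5 — 21 and 41 days from Apr 5, 2004 (end of the 7-day response period, which began when the statement of grounds is filed on Mar 29, 2004) are Apr 26, 2004 and May 16, 2004 respectively; done May 15, 2004 — within the window.
Step 6 — counting 55 days from May 15, 2004 (when the procurement file is requested) gives a deadline of Jul 9, 2004; done May 16, 2004 — timely.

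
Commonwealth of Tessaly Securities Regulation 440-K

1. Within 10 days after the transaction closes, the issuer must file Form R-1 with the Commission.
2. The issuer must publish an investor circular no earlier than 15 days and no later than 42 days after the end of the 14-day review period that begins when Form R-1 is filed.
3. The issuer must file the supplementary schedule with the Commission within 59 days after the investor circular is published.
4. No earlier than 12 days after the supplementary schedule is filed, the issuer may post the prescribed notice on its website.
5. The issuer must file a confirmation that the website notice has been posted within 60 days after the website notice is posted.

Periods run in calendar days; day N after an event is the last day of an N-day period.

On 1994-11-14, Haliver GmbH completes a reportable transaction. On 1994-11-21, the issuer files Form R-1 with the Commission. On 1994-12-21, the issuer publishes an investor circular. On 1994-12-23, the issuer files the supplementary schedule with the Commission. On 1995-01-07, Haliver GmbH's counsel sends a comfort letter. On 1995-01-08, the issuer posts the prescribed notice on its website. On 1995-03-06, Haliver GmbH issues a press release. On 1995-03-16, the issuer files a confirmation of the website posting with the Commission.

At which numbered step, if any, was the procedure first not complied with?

Step 1 — counting 10 days from 1994-11-14 (when the transaction closes) gives a deadline of 1994-11-24; completed 1994-11-21, before the deadline.
Step 2 — 15 and 42 days from 1994-12-05 (end of the 14-day review period, which began when Form R-1 is filed on 1994-11-21) are 1994-12-20 and 1995-01-16 respectively; 1994-12-21 falls inside that range.
Step 3 — counting 59 days from 1994-12-21 (when the investor circular is published) gives a deadline of 1995-02-18; 1994-12-23 is within that limit.
Step 4 — must wait 12 days from 1994-12-23 (when the supplementary schedule is filed), so not before 1995-01-04; done 1995-01-08 — permitted.
Step 5 — counting 60 days from 1995-01-08 (when the website notice is posted) gives a deadline of 1995-03-09; done 1995-03-16 — 7 days late.

Step 5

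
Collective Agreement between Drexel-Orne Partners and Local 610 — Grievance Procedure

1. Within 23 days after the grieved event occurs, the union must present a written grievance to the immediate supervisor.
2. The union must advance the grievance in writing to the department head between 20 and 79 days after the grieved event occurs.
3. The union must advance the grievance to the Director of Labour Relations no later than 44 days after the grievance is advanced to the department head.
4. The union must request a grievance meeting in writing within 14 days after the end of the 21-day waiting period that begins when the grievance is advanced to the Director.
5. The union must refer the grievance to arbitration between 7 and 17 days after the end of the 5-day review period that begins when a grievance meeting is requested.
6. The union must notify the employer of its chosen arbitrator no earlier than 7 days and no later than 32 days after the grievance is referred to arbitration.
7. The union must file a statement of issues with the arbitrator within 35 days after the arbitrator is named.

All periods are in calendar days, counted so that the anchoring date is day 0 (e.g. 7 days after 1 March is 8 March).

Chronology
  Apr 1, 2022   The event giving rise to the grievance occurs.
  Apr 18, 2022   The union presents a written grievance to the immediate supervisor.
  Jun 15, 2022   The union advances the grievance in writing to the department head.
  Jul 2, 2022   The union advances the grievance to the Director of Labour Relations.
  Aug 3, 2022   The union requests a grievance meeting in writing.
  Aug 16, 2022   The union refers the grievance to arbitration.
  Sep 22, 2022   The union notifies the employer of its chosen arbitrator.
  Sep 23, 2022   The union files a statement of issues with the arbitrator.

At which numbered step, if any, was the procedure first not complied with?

Step 6

(1) due by Apr 1, 2022 + 23 days = Apr 24, 2022; Apr 18, 2022 is within that limit.
(2) the permitted window runs from Apr 1, 2022 + 20 = Apr 21, 2022 to Apr 1, 2022 + 79 = Jun 19, 2022; done Jun 15, 2022 — within the window.
(3) due by Jun 15, 2022 + 44 days = Jul 29, 2022; completed Jul 2, 2022, before the deadline.
(4) due by Jul 23, 2022 + 14 days = Aug 6, 2022; completed Aug 3, 2022, before the deadline.
(5) the permitted window runs from Aug 8, 2022 + 7 = Aug 15, 2022 to Aug 8, 2022 + 17 = Aug 25, 2022; done Aug 16, 2022 — within the window.
(6) the permitted window runs from Aug 16, 2022 + 7 = Aug 23, 2022 to Aug 16, 2022 + 32 = Sep 17, 2022; done Sep 22, 2022 — 5 days after the window closed.
The procedure was therefore not followed at step 6.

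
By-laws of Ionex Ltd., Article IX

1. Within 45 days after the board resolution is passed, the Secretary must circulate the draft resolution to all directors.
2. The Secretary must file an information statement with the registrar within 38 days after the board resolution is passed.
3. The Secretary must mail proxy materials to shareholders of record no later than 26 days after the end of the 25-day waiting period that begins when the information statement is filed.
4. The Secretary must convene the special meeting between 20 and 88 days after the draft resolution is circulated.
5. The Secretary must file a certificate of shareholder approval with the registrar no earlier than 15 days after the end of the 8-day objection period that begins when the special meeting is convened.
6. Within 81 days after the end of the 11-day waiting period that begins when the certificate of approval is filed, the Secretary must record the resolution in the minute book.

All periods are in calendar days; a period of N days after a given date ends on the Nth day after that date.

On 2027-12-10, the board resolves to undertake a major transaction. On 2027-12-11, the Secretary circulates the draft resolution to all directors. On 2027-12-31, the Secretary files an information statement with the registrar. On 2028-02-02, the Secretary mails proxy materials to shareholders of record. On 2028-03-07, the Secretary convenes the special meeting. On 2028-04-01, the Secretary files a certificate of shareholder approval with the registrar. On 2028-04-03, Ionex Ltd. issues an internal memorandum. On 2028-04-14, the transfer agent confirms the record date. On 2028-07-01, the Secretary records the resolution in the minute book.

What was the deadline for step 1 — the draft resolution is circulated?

Step 1 runs from 2027-12-10, when the board resolution is passed. 45 days after 2027-12-10 is 2028-01-24.

2028-01-24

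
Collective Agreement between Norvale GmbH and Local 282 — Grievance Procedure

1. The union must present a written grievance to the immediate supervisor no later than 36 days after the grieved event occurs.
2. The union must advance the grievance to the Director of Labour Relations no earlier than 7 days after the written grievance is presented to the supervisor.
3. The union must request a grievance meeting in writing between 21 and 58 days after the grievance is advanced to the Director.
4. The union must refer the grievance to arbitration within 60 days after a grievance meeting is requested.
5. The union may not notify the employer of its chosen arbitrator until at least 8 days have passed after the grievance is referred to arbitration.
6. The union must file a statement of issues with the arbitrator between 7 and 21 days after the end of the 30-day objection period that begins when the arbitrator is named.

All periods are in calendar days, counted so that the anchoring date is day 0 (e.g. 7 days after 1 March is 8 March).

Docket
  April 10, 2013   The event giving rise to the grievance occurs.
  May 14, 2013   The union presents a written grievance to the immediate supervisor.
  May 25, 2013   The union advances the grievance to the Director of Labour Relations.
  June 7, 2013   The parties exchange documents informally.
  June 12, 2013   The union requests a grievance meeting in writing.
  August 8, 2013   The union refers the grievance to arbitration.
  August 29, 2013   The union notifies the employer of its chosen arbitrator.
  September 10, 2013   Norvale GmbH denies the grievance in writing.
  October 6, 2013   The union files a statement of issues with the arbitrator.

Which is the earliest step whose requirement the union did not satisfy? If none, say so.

Step 3

Step 1: 36 days after April 10, 2013 (when the grieved event occurs) is May 16, 2013; completed May 14, 2013, before the deadline.
Step 2: the earliest permitted date is 7 days after May 14, 2013 (when the written grievance is presented to the supervisor), i.e. May 21, 2013; May 25, 2013 is on or after that date.
Step 3: the window is 21–58 days after May 25, 2013 (when the grievance is advanced to the Director), so June 15, 2013 through July 22, 2013; done June 12, 2013 — 3 days before the window opened.
Later steps need not be reached.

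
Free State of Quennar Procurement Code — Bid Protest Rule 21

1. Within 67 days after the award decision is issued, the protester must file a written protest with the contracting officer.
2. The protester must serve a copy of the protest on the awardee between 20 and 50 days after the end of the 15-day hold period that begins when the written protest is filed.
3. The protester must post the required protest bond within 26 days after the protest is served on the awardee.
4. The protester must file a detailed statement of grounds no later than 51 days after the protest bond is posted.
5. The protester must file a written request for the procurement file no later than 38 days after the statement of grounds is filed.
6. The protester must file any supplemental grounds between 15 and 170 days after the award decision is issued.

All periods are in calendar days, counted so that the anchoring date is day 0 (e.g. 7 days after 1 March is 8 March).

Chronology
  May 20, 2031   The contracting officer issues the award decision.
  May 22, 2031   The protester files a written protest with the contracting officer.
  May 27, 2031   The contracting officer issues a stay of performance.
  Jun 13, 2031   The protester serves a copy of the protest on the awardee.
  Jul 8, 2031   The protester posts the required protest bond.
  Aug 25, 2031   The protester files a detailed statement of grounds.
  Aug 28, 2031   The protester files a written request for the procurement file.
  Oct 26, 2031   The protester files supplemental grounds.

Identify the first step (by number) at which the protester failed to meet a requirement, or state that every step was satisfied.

Step 2

(1) due by May 20, 2031 + 67 days = Jul 26, 2031; done May 22, 2031 — timely.
(2) the permitted window runs from Jun 6, 2031 + 20 = Jun 26, 2031 to Jun 6, 2031 + 50 = Jul 26, 2031; done Jun 13, 2031 — 13 days before the window opened.
Later steps need not be reached.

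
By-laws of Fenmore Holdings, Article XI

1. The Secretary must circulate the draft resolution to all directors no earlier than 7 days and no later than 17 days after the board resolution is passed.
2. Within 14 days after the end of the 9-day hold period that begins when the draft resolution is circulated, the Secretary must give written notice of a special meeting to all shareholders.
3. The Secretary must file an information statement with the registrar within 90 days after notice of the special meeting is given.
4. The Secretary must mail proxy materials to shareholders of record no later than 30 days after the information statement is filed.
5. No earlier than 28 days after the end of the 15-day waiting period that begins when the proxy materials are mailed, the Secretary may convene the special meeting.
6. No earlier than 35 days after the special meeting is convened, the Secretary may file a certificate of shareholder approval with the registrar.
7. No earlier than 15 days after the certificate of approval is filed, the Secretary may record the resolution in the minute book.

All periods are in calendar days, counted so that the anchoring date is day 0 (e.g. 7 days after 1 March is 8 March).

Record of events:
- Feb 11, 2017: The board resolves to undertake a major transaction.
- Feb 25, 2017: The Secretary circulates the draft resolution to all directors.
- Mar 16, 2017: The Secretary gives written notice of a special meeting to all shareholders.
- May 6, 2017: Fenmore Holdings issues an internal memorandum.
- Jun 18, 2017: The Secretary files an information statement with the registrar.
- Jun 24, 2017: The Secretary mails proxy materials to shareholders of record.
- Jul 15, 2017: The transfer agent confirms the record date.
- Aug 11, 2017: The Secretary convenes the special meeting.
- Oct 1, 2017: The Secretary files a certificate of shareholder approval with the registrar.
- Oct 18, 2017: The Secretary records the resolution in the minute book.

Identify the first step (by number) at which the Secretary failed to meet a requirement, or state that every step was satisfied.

Step 1 — 7 and 17 days from Feb 11, 2017 (when the board resolution is passed) are Feb 18, 2017 and Feb 28, 2017 respectively; done Feb 25, 2017 — within the window.
Step 2 — counting 14 days from Mar 6, 2017 (end of the 9-day hold period, which began when the draft resolution is circulated on Feb 25, 2017) gives a deadline of Mar 20, 2017; Mar 16, 2017 is within that limit.
Step 3 — counting 90 days from Mar 16, 2017 (when notice of the special meeting is given) gives a deadline of Jun 14, 2017; not done until Jun 18, 2017, 4 days after the deadline.
That is the first point of non-compliance.

Step 3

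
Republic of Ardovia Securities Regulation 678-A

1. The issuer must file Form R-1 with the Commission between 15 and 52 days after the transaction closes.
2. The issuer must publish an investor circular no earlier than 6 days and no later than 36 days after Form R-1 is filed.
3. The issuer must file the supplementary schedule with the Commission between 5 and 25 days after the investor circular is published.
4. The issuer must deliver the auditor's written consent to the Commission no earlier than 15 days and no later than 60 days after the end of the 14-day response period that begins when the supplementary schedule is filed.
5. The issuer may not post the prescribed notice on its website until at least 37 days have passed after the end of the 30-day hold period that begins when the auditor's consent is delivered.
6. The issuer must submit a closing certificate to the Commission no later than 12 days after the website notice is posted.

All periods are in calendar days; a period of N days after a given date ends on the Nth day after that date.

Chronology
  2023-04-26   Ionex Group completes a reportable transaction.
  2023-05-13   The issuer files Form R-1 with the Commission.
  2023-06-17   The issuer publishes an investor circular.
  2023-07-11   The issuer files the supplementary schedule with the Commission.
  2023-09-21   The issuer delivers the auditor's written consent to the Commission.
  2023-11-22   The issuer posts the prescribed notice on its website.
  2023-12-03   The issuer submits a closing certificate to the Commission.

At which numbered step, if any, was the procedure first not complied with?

Step 5

Step 1: the window is 15–52 days after 2023-04-26 (when the transaction closes), so 2023-05-11 through 2023-06-17; done 2023-05-13 — within the window.
Step 2: the window is 6–36 days after 2023-05-13 (when Form R-1 is filed), so 2023-05-19 through 2023-06-18; done 2023-06-17 — within the window.
Step 3: the window is 5–25 days after 2023-06-17 (when the investor circular is published), so 2023-06-22 through 2023-07-12; 2023-07-11 falls inside that range.
Step 4: the window is 15–60 days after 2023-07-25 (end of the 14-day response period, which began when the supplementary schedule is filed on 2023-07-11), so 2023-08-09 through 2023-09-23; 2023-09-21 falls inside that range.
Step 5: the earliest permitted date is 37 days after 2023-10-21 (end of the 30-day hold period, which began when the auditor's consent is delivered on 2023-09-21), i.e. 2023-11-27; done 2023-11-22 — 5 days too early.
The analysis stops there.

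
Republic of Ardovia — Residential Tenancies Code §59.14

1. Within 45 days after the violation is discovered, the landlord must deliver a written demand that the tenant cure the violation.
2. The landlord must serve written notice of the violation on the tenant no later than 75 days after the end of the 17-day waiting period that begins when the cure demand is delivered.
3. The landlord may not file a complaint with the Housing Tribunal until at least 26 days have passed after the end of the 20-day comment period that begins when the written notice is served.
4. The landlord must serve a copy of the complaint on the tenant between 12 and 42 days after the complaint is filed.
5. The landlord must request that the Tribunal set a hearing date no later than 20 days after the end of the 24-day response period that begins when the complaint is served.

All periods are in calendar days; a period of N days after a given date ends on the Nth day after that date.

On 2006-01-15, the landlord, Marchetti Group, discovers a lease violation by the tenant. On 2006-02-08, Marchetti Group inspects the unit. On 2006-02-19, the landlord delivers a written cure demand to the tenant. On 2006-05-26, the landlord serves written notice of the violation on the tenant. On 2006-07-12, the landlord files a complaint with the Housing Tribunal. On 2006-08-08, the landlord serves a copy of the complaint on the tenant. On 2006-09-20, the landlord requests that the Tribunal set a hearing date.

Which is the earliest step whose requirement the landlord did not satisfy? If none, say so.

Step 2

Step 1 — counting 45 days from 2006-01-15 (when the violation is discovered) gives a deadline of 2006-03-01; 2006-02-19 is within that limit.
Step 2 — counting 75 days from 2006-03-08 (end of the 17-day waiting period, which began when the cure demand is delivered on 2006-02-19) gives a deadline of 2006-05-22; done 2006-05-26 — 4 days late.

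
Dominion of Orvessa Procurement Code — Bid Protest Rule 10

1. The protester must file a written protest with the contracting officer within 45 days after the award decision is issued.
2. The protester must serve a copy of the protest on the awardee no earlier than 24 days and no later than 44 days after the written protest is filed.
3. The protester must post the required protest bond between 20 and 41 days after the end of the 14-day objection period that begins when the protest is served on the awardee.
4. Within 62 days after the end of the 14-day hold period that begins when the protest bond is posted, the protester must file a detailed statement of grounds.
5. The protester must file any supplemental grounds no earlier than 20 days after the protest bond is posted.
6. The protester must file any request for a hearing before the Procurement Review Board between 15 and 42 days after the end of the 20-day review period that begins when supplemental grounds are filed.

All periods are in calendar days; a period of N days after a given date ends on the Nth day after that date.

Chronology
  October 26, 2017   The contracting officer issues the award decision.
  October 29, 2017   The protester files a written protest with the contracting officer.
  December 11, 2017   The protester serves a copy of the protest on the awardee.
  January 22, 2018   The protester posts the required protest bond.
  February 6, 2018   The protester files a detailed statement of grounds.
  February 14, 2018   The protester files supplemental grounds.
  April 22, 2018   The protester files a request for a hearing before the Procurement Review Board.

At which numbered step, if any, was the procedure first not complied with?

Step 6

(1) due by October 26, 2017 + 45 days = December 10, 2017; completed October 29, 2017, before the deadline.
(2) the permitted window runs from October 29, 2017 + 24 = November 22, 2017 to October 29, 2017 + 44 = December 12, 2017; done December 11, 2017, which is between those dates.
(3) the permitted window runs from December 25, 2017 + 20 = January 14, 2018 to December 25, 2017 + 41 = February 4, 2018; January 22, 2018 falls inside that range.
(4) due by February 5, 2018 + 62 days = April 8, 2018; done February 6, 2018 — timely.
(5) permitted from January 22, 2018 + 20 days = February 11, 2018 onward; done February 14, 2018, after the minimum wait.
(6) the permitted window runs from March 6, 2018 + 15 = March 21, 2018 to March 6, 2018 + 42 = April 17, 2018; done April 22, 2018 — 5 days after the window closed.
That is the first point of non-compliance.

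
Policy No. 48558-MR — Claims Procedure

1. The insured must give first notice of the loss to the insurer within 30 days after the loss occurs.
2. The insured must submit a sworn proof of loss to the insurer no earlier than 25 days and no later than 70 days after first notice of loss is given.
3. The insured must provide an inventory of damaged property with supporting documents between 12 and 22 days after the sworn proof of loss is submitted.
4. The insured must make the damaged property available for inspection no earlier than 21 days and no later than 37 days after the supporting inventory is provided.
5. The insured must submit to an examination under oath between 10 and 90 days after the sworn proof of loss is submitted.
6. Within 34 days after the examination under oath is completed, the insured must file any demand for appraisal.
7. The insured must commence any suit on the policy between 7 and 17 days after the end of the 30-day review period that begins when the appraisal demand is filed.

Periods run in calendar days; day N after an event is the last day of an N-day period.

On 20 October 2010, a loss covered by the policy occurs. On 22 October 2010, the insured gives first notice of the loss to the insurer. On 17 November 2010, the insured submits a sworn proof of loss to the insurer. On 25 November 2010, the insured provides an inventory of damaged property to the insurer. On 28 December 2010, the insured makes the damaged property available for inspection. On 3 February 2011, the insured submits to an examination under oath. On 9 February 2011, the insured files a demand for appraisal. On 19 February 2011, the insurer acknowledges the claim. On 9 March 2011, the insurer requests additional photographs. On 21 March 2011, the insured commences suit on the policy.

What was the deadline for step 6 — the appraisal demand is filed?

9 March 2011

Step 6 runs from 3 February 2011, when the examination under oath is completed. 34 days after 3 February 2011 is 9 March 2011.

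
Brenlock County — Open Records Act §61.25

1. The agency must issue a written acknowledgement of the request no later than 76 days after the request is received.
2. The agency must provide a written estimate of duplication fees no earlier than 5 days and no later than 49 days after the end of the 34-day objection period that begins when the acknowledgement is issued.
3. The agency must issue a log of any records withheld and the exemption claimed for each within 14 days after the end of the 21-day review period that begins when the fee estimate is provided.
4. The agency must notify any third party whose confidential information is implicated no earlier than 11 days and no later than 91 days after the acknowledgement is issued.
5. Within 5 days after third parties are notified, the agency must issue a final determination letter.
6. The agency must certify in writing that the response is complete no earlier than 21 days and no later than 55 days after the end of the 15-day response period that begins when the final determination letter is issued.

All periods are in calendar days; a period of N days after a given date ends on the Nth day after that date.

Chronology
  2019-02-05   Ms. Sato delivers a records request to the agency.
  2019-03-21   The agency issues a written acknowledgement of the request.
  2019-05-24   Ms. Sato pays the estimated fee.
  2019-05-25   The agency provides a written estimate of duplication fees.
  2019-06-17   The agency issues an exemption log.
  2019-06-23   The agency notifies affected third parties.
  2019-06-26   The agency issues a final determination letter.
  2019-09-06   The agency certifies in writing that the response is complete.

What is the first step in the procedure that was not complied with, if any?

Step 4

Step 1 — counting 76 days from 2019-02-05 (when the request is received) gives a deadline of 2019-04-22; completed 2019-03-21, before the deadline.
Step 2 — 5 and 49 days from 2019-04-24 (end of the 34-day objection period, which began when the acknowledgement is issued on 2019-03-21) are 2019-04-29 and 2019-06-12 respectively; 2019-05-25 falls inside that range.
Step 3 — counting 14 days from 2019-06-15 (end of the 21-day review period, which began when the fee estimate is provided on 2019-05-25) gives a deadline of 2019-06-29; completed 2019-06-17, before the deadline.
Step 4 — 11 and 91 days from 2019-03-21 (when the acknowledgement is issued) are 2019-04-01 and 2019-06-20 respectively; done 2019-06-23 — 3 days after the window closed.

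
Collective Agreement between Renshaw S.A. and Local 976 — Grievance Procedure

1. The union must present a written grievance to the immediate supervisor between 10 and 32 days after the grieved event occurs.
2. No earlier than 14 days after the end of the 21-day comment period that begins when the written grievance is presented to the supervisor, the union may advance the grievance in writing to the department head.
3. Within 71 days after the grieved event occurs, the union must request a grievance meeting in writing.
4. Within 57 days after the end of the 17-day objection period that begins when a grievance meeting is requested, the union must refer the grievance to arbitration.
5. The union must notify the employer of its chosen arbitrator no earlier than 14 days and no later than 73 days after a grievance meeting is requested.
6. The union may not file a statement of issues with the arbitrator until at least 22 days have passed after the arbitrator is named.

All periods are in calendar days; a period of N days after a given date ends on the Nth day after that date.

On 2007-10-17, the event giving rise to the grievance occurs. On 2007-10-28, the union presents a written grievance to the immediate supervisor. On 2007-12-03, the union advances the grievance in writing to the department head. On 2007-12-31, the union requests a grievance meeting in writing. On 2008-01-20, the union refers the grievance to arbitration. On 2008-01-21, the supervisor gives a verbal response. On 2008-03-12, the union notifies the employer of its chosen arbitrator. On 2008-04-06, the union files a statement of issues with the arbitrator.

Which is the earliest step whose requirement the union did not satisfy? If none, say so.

Step 3

Step 1: the window is 10–32 days after 2007-10-17 (when the grieved event occurs), so 2007-10-27 through 2007-11-18; 2007-10-28 falls inside that range.
Step 2: the earliest permitted date is 14 days after 2007-11-18 (end of the 21-day comment period, which began when the written grievance is presented to the supervisor on 2007-10-28), i.e. 2007-12-02; 2007-12-03 is on or after that date.
Step 3: 71 days after 2007-10-17 (when the grieved event occurs) is 2007-12-27; done 2007-12-31 — 4 days late.
No need to go further; step 3 was not satisfied.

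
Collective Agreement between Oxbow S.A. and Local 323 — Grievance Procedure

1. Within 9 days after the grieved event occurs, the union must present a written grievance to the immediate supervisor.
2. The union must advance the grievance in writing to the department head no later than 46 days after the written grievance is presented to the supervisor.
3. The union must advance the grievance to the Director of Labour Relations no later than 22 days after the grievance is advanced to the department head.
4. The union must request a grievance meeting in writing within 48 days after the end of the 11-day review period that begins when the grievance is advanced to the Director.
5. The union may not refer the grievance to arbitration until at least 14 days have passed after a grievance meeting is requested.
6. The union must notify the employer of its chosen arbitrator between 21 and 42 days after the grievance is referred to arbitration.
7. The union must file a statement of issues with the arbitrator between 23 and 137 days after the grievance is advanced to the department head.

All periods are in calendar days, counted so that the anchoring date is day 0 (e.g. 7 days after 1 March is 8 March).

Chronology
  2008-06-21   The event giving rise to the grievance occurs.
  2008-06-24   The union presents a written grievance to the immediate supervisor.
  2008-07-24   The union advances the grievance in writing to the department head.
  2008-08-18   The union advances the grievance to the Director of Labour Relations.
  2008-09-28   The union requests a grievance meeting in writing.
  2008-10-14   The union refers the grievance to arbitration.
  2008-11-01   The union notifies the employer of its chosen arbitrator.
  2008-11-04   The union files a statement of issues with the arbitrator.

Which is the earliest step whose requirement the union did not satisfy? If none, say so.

Step 1: 9 days after 2008-06-21 (when the grieved event occurs) is 2008-06-30; done 2008-06-24 — timely.
Step 2: 46 days after 2008-06-24 (when the written grievance is presented to the supervisor) is 2008-08-09; done 2008-07-24 — timely.
Step 3: 22 days after 2008-07-24 (when the grievance is advanced to the department head) is 2008-08-15; 2008-08-18 misses that deadline by 3 days.

Step 3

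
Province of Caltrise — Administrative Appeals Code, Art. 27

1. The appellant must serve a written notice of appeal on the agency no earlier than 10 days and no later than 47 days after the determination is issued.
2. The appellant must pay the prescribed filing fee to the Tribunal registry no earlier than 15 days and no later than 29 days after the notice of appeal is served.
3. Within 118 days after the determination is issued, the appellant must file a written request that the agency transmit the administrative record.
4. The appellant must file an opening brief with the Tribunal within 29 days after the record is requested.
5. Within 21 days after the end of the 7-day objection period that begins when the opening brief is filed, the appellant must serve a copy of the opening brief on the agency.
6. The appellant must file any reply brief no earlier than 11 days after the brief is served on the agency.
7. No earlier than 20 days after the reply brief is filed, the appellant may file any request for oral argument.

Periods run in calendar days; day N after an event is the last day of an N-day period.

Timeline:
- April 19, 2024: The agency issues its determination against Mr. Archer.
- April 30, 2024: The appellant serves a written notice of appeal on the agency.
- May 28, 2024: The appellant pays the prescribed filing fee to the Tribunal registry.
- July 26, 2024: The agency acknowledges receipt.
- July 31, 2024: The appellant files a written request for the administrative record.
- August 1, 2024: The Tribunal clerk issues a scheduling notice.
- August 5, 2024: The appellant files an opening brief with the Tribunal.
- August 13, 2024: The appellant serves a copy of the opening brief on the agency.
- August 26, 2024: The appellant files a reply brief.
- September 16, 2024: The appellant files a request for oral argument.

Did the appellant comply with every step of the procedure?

Step 1 — 10 and 47 days from April 19, 2024 (when the determination is issued) are April 29, 2024 and June 5, 2024 respectively; done April 30, 2024, which is between those dates.
Step 2 — 15 and 29 days from April 30, 2024 (when the notice of appeal is served) are May 15, 2024 and May 29, 2024 respectively; done May 28, 2024 — within the window.
Step 3 — counting 118 days from April 19, 2024 (when the determination is issued) gives a deadline of August 15, 2024; July 31, 2024 is within that limit.
Step 4 — counting 29 days from July 31, 2024 (when the record is requested) gives a deadline of August 29, 2024; completed August 5, 2024, before the deadline.
Step 5 — counting 21 days from August 12, 2024 (end of the 7-day objection period, which began when the opening brief is filed on August 5, 2024) gives a deadline of September 2, 2024; done August 13, 2024 — timely.
Step 6 — must wait 11 days from August 13, 2024 (when the brief is served on the agency), so not before August 24, 2024; August 26, 2024 is on or after that date.
Step 7 — must wait 20 days from August 26, 2024 (when the reply brief is filed), so not before September 15, 2024; done September 16, 2024 — permitted.

Yes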